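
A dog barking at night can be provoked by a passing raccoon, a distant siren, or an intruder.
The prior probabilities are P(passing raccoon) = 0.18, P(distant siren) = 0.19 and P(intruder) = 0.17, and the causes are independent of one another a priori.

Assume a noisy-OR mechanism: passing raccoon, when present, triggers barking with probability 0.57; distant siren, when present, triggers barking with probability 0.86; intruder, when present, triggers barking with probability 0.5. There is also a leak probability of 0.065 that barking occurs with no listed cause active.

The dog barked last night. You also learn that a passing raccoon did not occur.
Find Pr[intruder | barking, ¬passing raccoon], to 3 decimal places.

Under noisy-OR, P(barking | causes) = 1 − (1−0.065)·∏(1−qᵢ) over the active causes.
Enumerate the 4 (distant siren, intruder) configurations and weight by the priors:
  P(barking | ¬passing raccoon) = 0.065*0.81*0.83 + 0.5325*0.81*0.17 + 0.8691*0.19*0.83 + 0.93455*0.19*0.17
        = 0.043700 + 0.073325 + 0.137057 + 0.030186 = 0.284268
Configurations with intruder contribute 0.103511, so
  P(intruder | barking, ¬passing raccoon) = 0.103511 / 0.284268 ≈ 0.364

Pr[intruder | barking, ¬passing raccoon] ≈ 0.364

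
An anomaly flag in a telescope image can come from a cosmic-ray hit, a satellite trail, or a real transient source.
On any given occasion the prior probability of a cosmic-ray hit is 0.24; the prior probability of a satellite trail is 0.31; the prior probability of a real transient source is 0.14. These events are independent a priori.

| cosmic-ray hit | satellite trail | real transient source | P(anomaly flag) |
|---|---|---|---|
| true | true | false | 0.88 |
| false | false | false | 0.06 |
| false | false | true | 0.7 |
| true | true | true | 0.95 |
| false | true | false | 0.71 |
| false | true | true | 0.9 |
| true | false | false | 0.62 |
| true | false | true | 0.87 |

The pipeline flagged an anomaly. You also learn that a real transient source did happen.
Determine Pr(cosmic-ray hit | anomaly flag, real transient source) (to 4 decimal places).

Weight on cosmic-ray hit=true, given the evidence: 0.144072 + 0.070680 = 0.214752
Denominator P(anomaly flag | real transient source): 0.7×0.76×0.69 + 0.9×0.76×0.31 + 0.87×0.24×0.69 + 0.95×0.24×0.31 = 0.793872
P(cosmic-ray hit | anomaly flag, real transient source) = 0.214752/0.793872 ≈ 0.2705

Pr(cosmic-ray hit | anomaly flag, real transient source) ≈ 0.2705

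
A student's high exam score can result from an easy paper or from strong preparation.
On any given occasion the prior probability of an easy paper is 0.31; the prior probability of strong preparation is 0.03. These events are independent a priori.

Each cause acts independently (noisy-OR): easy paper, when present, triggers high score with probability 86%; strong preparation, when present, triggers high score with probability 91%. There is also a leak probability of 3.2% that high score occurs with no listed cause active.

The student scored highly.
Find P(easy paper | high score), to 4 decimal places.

Under noisy-OR, P(high score | causes) = 1 − (1−0.032)·∏(1−qᵢ) over the active causes.
Weight on easy paper=true, given the evidence: 0.259949 + 0.009187 = 0.269136
The normalizing constant is 0.032·0.69·0.97 + 0.91288·0.69·0.03 + 0.86448·0.31·0.97 + 0.987803·0.31·0.03 = 0.309451
Posterior = 0.269136 / 0.309451 ≈ 0.8697

P(easy paper | high score) ≈ 0.8697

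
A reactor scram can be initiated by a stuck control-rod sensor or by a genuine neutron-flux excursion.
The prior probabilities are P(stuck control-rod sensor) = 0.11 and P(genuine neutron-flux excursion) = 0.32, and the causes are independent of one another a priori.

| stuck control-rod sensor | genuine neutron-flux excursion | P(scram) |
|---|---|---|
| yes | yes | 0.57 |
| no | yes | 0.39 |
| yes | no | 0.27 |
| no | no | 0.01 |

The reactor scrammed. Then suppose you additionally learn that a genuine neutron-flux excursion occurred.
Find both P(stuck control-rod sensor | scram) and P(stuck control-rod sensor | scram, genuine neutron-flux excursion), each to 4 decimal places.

Sum P(scram|·) weighted by the priors over the 4 (stuck control-rod sensor, genuine neutron-flux excursion) configurations:
  P(scram) = 0.01×0.89×0.68 + 0.39×0.89×0.32 + 0.27×0.11×0.68 + 0.57×0.11×0.32
        = 0.006052 + 0.111072 + 0.020196 + 0.020064 = 0.157384
The terms with stuck control-rod sensor present sum to 0.040260, so
  P(stuck control-rod sensor | scram) = 0.040260 / 0.157384 ≈ 0.2558

Now also conditioning on genuine neutron-flux excursion=true:
P(scram | genuine neutron-flux excursion) = 0.39×0.89 + 0.57×0.11 = 0.347100 + 0.062700 = 0.409800
Of this, 0.062700 comes from 0.57×0.11 (the stuck control-rod sensor=true cases).
P(stuck control-rod sensor | scram, genuine neutron-flux excursion) = 0.062700 / 0.409800 ≈ 0.1530
Conditioning on genuine neutron-flux excursion lowers the posterior on stuck control-rod sensor: the classic explaining-away effect in a common-effect structure.

P(stuck control-rod sensor | scram) ≈ 0.2558; P(stuck control-rod sensor | scram, genuine neutron-flux excursion) ≈ 0.1530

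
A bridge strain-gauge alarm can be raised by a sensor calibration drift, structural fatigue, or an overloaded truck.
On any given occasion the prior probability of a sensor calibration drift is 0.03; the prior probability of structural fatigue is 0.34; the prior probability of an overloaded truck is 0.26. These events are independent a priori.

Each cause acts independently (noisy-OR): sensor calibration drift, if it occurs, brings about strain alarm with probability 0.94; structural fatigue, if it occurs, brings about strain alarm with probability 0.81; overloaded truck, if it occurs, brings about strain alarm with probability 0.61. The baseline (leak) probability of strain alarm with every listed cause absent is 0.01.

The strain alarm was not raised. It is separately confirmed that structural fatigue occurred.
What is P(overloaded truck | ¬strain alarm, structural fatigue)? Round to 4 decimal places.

P(overloaded truck | ¬strain alarm, structural fatigue) ≈ 0.1205

Under noisy-OR, P(strain alarm | causes) = 1 − (1−0.01)·∏(1−qᵢ) over the active causes.
For the numerator, keep only overloaded truck=true terms: 0.018501 + 0.000034 = 0.018535
Normalizer over all consistent configurations: 0.1881·0.97·0.74 + 0.073359·0.97·0.26 + 0.011286·0.03·0.74 + 0.004402·0.03·0.26 = 0.153804
P(overloaded truck | ¬strain alarm, structural fatigue) = 0.018535/0.153804 ≈ 0.1205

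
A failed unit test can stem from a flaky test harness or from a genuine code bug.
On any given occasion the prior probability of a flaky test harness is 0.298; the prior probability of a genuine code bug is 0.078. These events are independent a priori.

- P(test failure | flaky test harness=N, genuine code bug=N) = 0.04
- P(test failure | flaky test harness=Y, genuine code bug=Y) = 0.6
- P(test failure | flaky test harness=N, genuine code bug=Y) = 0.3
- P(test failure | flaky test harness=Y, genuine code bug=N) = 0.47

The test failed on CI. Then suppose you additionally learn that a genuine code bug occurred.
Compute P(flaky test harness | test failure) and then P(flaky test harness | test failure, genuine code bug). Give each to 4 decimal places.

P(flaky test harness | test failure) ≈ 0.7718; P(flaky test harness | test failure, genuine code bug) ≈ 0.4592

Numerator (weight on configurations with flaky test harness): 0.129135 + 0.013946 = 0.143081
Denominator P(test failure): 0.04×0.702×0.922 + 0.3×0.702×0.078 + 0.47×0.298×0.922 + 0.6×0.298×0.078 = 0.185398
Posterior = 0.143081 / 0.185398 ≈ 0.7718

With the extra evidence:
Numerator (weight on configurations with flaky test harness): 0.6×0.298 = 0.178800
Normalizer over all consistent configurations: 0.3×0.702 + 0.6×0.298 = 0.389400
Posterior = 0.178800 / 0.389400 ≈ 0.4592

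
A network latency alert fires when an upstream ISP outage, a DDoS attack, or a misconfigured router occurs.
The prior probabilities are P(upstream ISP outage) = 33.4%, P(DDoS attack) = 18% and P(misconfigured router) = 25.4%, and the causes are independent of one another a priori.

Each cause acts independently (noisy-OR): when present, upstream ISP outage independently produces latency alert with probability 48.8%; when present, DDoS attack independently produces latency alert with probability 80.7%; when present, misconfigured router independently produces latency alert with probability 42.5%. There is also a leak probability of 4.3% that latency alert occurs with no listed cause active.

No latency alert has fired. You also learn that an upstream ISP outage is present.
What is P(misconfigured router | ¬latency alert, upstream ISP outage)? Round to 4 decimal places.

P(misconfigured router | ¬latency alert, upstream ISP outage) ≈ 0.1637

Under noisy-OR, P(latency alert | causes) = 1 − (1−0.043)·∏(1−qᵢ) over the active causes.
Sum P(¬latency alert|·) weighted by the priors over the 4 (DDoS attack, misconfigured router) configurations:
  P(¬latency alert | upstream ISP outage) = 0.489984·0.82·0.746 + 0.281741·0.82·0.254 + 0.094567·0.18·0.746 + 0.054376·0.18·0.254
        = 0.299733 + 0.058681 + 0.012698 + 0.002486 = 0.373598
Keeping only the misconfigured router-present terms gives 0.061167, so
  P(misconfigured router | ¬latency alert, upstream ISP outage) = 0.061167 / 0.373598 ≈ 0.1637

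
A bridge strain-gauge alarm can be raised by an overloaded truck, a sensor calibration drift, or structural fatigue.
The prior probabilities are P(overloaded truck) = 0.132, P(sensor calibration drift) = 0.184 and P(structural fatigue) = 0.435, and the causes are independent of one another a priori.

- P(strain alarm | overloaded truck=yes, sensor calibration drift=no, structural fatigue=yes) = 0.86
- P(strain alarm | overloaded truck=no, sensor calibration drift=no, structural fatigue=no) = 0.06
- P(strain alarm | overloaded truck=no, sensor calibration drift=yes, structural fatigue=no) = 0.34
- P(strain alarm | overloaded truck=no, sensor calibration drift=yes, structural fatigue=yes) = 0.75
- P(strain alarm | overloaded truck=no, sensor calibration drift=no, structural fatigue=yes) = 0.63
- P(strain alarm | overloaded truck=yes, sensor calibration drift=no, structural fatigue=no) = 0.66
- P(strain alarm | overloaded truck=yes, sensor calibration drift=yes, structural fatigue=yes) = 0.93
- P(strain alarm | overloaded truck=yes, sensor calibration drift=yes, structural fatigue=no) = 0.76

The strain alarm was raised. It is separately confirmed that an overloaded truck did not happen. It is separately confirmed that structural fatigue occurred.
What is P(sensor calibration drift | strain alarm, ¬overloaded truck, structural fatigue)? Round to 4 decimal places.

P(sensor calibration drift | strain alarm, ¬overloaded truck, structural fatigue) ≈ 0.2116

P(strain alarm | ¬overloaded truck, structural fatigue) = 0.63×0.816 + 0.75×0.184 = 0.514080 + 0.138000 = 0.652080
The sensor calibration drift-present share is 0.75×0.184 = 0.138000.
So P(sensor calibration drift | strain alarm, ¬overloaded truck, structural fatigue) = 0.138000/0.652080 ≈ 0.2116.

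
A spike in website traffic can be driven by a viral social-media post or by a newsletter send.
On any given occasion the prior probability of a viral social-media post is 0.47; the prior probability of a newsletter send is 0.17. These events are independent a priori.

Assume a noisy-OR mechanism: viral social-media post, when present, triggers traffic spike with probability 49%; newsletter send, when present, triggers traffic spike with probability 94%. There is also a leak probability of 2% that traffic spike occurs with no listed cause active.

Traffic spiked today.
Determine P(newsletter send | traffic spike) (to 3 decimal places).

Under noisy-OR, P(traffic spike | causes) = 1 − (1−0.02)·∏(1−qᵢ) over the active causes.
P(traffic spike) = 0.02×0.53×0.83 + 0.9412×0.53×0.17 + 0.5002×0.47×0.83 + 0.970012×0.47×0.17 = 0.008798 + 0.084802 + 0.195128 + 0.077504 = 0.366232
Restricting to configurations with newsletter send present: 0.084802 + 0.077504 = 0.162306.
P(newsletter send | traffic spike) = 0.162306 / 0.366232 ≈ 0.443

P(newsletter send | traffic spike) ≈ 0.443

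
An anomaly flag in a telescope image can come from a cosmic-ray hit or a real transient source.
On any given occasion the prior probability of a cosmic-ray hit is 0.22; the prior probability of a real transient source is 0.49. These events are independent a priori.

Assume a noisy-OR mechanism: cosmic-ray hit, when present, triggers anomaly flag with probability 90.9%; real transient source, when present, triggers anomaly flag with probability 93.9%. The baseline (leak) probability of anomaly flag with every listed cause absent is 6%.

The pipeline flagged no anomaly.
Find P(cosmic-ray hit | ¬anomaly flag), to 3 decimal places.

P(cosmic-ray hit | ¬anomaly flag) ≈ 0.025

Under noisy-OR, P(anomaly flag | causes) = 1 − (1−0.06)·∏(1−qᵢ) over the active causes.
Sum P(¬anomaly flag|·) weighted by the priors over the 4 (cosmic-ray hit, real transient source) configurations:
  P(¬anomaly flag) = 0.94×0.78×0.51 + 0.05734×0.78×0.49 + 0.08554×0.22×0.51 + 0.005218×0.22×0.49
        = 0.373932 + 0.021915 + 0.009598 + 0.000563 = 0.406008
Configurations with cosmic-ray hit contribute 0.010161, so
  P(cosmic-ray hit | ¬anomaly flag) = 0.010161 / 0.406008 ≈ 0.025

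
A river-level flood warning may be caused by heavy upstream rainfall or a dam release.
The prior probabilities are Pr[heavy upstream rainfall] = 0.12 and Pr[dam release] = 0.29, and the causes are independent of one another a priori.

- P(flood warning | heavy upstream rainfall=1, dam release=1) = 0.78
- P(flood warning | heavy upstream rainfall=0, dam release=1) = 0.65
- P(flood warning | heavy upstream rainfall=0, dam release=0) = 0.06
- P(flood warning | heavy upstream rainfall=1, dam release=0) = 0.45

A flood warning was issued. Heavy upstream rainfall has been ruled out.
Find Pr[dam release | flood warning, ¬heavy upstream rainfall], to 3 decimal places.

Pr[dam release | flood warning, ¬heavy upstream rainfall] ≈ 0.816

Numerator (weight on configurations with dam release): 0.65×0.29 = 0.188500
Denominator P(flood warning | ¬heavy upstream rainfall): 0.06×0.71 + 0.65×0.29 = 0.231100
P(dam release | flood warning, ¬heavy upstream rainfall) = 0.188500/0.231100 ≈ 0.816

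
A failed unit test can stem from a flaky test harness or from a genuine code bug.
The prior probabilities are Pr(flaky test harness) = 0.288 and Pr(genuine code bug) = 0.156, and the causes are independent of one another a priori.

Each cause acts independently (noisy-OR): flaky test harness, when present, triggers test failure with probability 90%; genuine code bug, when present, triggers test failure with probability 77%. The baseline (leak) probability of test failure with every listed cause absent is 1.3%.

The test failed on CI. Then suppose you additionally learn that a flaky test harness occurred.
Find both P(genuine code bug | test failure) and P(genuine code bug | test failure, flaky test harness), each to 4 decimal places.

P(genuine code bug | test failure) ≈ 0.3638; P(genuine code bug | test failure, flaky test harness) ≈ 0.1670

Under noisy-OR, P(test failure | causes) = 1 − (1−0.013)·∏(1−qᵢ) over the active causes.
P(test failure) = 0.013·0.712·0.844 + 0.77299·0.712·0.156 + 0.9013·0.288·0.844 + 0.977299·0.288·0.156 = 0.007812 + 0.085858 + 0.219081 + 0.043908 = 0.356659
The genuine code bug-present share is 0.085858 + 0.043908 = 0.129766.
P(genuine code bug | test failure) = 0.129766 / 0.356659 ≈ 0.3638

Now also conditioning on flaky test harness=true:
P(test failure | flaky test harness) = 0.9013×0.844 + 0.977299×0.156 = 0.760697 + 0.152459 = 0.913156
Restricting to configurations with genuine code bug present: 0.977299×0.156 = 0.152459.
P(genuine code bug | test failure, flaky test harness) = 0.152459 / 0.913156 ≈ 0.1670
This is intercausal reasoning (explaining away): once flaky test harness accounts for the test failure, genuine code bug becomes less likely.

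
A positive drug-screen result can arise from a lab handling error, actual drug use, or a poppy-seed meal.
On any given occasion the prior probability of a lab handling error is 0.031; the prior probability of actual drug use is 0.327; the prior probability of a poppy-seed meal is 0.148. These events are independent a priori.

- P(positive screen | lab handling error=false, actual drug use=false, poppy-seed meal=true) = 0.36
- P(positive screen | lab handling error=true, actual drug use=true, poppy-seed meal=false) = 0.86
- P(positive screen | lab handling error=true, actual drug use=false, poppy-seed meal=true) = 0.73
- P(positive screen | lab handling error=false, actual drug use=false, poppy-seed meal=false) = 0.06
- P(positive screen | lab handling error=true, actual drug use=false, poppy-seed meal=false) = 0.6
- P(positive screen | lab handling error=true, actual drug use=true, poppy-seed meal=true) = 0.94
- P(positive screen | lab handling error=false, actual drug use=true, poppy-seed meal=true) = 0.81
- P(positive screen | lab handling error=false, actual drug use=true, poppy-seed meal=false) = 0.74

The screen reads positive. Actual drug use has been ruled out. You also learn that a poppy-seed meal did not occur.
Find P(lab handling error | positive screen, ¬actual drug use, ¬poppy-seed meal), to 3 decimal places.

Numerator (weight on configurations with lab handling error): 0.6*0.031 = 0.018600
Denominator P(positive screen | ¬actual drug use, ¬poppy-seed meal): 0.06*0.969 + 0.6*0.031 = 0.076740
P(lab handling error | positive screen, ¬actual drug use, ¬poppy-seed meal) = 0.018600/0.076740 ≈ 0.242

P(lab handling error | positive screen, ¬actual drug use, ¬poppy-seed meal) ≈ 0.242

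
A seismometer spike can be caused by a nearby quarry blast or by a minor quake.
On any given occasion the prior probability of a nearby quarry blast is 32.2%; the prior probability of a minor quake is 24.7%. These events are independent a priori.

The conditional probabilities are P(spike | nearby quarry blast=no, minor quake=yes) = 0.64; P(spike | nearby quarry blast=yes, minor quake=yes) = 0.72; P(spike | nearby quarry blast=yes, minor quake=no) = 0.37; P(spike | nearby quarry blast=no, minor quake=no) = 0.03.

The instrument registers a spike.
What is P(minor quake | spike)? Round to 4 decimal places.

P(minor quake | spike) ≈ 0.6102

P(spike) = 0.03*0.678*0.753 + 0.64*0.678*0.247 + 0.37*0.322*0.753 + 0.72*0.322*0.247 = 0.015316 + 0.107178 + 0.089712 + 0.057264 = 0.269470
Of this, 0.164442 comes from 0.107178 + 0.057264 (the minor quake=true cases).
P(minor quake | spike) = 0.164442 / 0.269470 ≈ 0.6102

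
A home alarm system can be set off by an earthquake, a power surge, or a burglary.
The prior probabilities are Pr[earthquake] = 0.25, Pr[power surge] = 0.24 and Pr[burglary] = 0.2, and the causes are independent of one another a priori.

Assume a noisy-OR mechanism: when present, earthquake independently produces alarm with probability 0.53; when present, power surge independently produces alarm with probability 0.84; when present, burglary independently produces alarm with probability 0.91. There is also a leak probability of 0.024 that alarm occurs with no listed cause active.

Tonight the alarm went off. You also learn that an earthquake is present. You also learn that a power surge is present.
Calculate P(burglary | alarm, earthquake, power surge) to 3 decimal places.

P(burglary | alarm, earthquake, power surge) ≈ 0.211

Under noisy-OR, P(alarm | causes) = 1 − (1−0.024)·∏(1−qᵢ) over the active causes.
Weight on burglary=true, given the evidence: 0.993394×0.2 = 0.198679
Normalizer over all consistent configurations: 0.926605×0.8 + 0.993394×0.2 = 0.939963
Posterior = 0.198679 / 0.939963 ≈ 0.211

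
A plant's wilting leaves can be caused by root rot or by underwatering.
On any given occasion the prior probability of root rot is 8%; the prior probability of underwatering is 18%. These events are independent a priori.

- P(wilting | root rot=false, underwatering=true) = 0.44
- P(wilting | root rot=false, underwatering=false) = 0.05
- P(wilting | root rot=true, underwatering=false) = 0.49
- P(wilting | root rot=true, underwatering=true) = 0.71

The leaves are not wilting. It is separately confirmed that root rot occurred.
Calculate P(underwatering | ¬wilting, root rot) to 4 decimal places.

P(underwatering | ¬wilting, root rot) ≈ 0.1110

Numerator (weight on configurations with underwatering): 0.29*0.18 = 0.052200
Denominator P(¬wilting | root rot): 0.51*0.82 + 0.29*0.18 = 0.470400
P(underwatering | ¬wilting, root rot) = 0.052200/0.470400 ≈ 0.1110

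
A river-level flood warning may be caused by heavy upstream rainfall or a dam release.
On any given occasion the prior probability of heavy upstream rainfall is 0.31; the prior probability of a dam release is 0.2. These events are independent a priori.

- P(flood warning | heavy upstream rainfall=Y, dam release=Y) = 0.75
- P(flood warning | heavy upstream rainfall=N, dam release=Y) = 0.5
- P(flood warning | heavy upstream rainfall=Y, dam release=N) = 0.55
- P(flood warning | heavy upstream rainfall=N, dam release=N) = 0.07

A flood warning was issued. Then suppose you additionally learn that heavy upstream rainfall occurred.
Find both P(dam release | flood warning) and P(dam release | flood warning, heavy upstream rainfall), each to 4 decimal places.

P(dam release | flood warning) ≈ 0.3975; P(dam release | flood warning, heavy upstream rainfall) ≈ 0.2542

Weight on dam release=true, given the evidence: 0.069000 + 0.046500 = 0.115500
Normalizer over all consistent configurations: 0.07*0.69*0.8 + 0.5*0.69*0.2 + 0.55*0.31*0.8 + 0.75*0.31*0.2 = 0.290540
Posterior = 0.115500 / 0.290540 ≈ 0.3975

Now condition on the additional information:
Numerator (weight on configurations with dam release): 0.75*0.2 = 0.150000
Denominator P(flood warning | heavy upstream rainfall): 0.55*0.8 + 0.75*0.2 = 0.590000
P(dam release | flood warning, heavy upstream rainfall) = 0.150000/0.590000 ≈ 0.2542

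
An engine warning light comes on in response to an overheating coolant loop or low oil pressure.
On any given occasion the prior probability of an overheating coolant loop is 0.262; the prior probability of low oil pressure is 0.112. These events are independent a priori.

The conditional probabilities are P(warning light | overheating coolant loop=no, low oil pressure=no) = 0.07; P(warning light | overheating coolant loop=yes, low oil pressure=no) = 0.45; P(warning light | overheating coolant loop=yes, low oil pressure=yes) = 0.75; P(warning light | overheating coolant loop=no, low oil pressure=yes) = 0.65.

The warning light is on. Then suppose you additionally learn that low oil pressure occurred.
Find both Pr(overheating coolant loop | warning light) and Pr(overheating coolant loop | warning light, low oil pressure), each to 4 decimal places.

P(warning light) = 0.07×0.738×0.888 + 0.65×0.738×0.112 + 0.45×0.262×0.888 + 0.75×0.262×0.112 = 0.045874 + 0.053726 + 0.104695 + 0.022008 = 0.226303
Restricting to configurations with overheating coolant loop present: 0.104695 + 0.022008 = 0.126703.
P(overheating coolant loop | warning light) = 0.126703 / 0.226303 ≈ 0.5599

With the extra evidence:
Sum P(warning light|·) weighted by the priors over both values of overheating coolant loop:
  P(warning light | low oil pressure) = 0.65×0.738 + 0.75×0.262
        = 0.479700 + 0.196500 = 0.676200
Keeping only the overheating coolant loop-present terms gives 0.196500, so
  P(overheating coolant loop | warning light, low oil pressure) = 0.196500 / 0.676200 ≈ 0.2906
Conditioning on low oil pressure lowers the posterior on overheating coolant loop: the classic explaining-away effect in a common-effect structure.

Pr(overheating coolant loop | warning light) ≈ 0.5599; Pr(overheating coolant loop | warning light, low oil pressure) ≈ 0.2906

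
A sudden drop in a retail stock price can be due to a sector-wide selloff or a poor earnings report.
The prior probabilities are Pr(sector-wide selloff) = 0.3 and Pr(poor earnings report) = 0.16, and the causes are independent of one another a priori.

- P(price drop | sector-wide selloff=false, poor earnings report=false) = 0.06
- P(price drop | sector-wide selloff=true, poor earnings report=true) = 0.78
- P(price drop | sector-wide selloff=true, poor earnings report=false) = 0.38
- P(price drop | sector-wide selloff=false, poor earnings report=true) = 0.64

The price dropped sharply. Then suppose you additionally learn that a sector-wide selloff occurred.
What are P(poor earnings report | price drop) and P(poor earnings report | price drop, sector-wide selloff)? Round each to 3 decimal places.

P(poor earnings report | price drop) ≈ 0.454; P(poor earnings report | price drop, sector-wide selloff) ≈ 0.281

For the numerator, keep only poor earnings report=true terms: 0.071680 + 0.037440 = 0.109120
Denominator P(price drop): 0.06·0.7·0.84 + 0.64·0.7·0.16 + 0.38·0.3·0.84 + 0.78·0.3·0.16 = 0.240160
Posterior = 0.109120 / 0.240160 ≈ 0.454

Now also conditioning on sector-wide selloff=true:
For the numerator, keep only poor earnings report=true terms: 0.78·0.16 = 0.124800
Denominator P(price drop | sector-wide selloff): 0.38·0.84 + 0.78·0.16 = 0.444000
P(poor earnings report | price drop, sector-wide selloff) = 0.124800/0.444000 ≈ 0.281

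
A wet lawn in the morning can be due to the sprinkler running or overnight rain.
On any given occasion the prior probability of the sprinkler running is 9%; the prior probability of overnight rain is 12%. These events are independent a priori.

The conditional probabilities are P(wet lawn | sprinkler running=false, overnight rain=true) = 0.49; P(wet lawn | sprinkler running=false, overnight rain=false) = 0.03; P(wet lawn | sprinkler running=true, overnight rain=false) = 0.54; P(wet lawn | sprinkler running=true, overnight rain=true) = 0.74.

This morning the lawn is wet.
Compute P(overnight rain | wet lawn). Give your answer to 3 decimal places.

P(overnight rain | wet lawn) ≈ 0.479

Numerator (weight on configurations with overnight rain): 0.053508 + 0.007992 = 0.061500
The normalizing constant is 0.03*0.91*0.88 + 0.49*0.91*0.12 + 0.54*0.09*0.88 + 0.74*0.09*0.12 = 0.128292
P(overnight rain | wet lawn) = 0.061500/0.128292 ≈ 0.479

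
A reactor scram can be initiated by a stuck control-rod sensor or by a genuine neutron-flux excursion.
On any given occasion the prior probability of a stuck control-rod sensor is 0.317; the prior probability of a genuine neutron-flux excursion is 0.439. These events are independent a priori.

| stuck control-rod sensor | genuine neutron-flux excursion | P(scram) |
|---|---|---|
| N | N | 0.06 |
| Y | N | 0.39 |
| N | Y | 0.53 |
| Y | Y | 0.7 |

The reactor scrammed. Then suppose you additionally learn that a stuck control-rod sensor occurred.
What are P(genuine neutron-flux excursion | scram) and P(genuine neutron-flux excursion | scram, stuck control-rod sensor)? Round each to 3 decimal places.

P(genuine neutron-flux excursion | scram) ≈ 0.735; P(genuine neutron-flux excursion | scram, stuck control-rod sensor) ≈ 0.584

P(scram) = 0.06·0.683·0.561 + 0.53·0.683·0.439 + 0.39·0.317·0.561 + 0.7·0.317·0.439 = 0.022990 + 0.158914 + 0.069356 + 0.097414 = 0.348674
Restricting to configurations with genuine neutron-flux excursion present: 0.158914 + 0.097414 = 0.256328.
P(genuine neutron-flux excursion | scram) = 0.256328 / 0.348674 ≈ 0.735

Now condition on the additional information:
P(scram | stuck control-rod sensor) = 0.39×0.561 + 0.7×0.439 = 0.218790 + 0.307300 = 0.526090
The genuine neutron-flux excursion-present share is 0.7×0.439 = 0.307300.
P(genuine neutron-flux excursion | scram, stuck control-rod sensor) = 0.307300 / 0.526090 ≈ 0.584
This is intercausal reasoning (explaining away): once stuck control-rod sensor accounts for the scram, genuine neutron-flux excursion becomes less likely.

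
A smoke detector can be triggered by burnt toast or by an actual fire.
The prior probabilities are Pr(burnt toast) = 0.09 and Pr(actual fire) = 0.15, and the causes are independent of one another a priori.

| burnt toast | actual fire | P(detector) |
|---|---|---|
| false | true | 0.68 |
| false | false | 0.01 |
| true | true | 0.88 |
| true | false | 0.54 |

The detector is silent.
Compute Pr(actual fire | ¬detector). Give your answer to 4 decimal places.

For the numerator, keep only actual fire=true terms: 0.043680 + 0.001620 = 0.045300
The normalizing constant is 0.99×0.91×0.85 + 0.32×0.91×0.15 + 0.46×0.09×0.85 + 0.12×0.09×0.15 = 0.846255
Posterior = 0.045300 / 0.846255 ≈ 0.0535

Pr(actual fire | ¬detector) ≈ 0.0535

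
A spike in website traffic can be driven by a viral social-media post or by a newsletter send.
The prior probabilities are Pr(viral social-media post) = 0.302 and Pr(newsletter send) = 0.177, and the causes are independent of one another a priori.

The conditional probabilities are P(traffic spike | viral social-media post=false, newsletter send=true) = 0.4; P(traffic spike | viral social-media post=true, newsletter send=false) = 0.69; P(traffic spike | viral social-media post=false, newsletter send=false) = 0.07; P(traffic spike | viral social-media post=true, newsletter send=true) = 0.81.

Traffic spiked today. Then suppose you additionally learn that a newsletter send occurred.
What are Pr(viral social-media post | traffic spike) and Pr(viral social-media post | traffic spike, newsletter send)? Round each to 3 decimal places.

Pr(viral social-media post | traffic spike) ≈ 0.706; Pr(viral social-media post | traffic spike, newsletter send) ≈ 0.467

Numerator (weight on configurations with viral social-media post): 0.171497 + 0.043298 = 0.214795
Normalizer over all consistent configurations: 0.07*0.698*0.823 + 0.4*0.698*0.177 + 0.69*0.302*0.823 + 0.81*0.302*0.177 = 0.304425
Posterior = 0.214795 / 0.304425 ≈ 0.706

Now condition on the additional information:
Numerator (weight on configurations with viral social-media post): 0.81×0.302 = 0.244620
Normalizer over all consistent configurations: 0.4×0.698 + 0.81×0.302 = 0.523820
P(viral social-media post | traffic spike, newsletter send) = 0.244620/0.523820 ≈ 0.467
This is intercausal reasoning (explaining away): once newsletter send accounts for the traffic spike, viral social-media post becomes less likely.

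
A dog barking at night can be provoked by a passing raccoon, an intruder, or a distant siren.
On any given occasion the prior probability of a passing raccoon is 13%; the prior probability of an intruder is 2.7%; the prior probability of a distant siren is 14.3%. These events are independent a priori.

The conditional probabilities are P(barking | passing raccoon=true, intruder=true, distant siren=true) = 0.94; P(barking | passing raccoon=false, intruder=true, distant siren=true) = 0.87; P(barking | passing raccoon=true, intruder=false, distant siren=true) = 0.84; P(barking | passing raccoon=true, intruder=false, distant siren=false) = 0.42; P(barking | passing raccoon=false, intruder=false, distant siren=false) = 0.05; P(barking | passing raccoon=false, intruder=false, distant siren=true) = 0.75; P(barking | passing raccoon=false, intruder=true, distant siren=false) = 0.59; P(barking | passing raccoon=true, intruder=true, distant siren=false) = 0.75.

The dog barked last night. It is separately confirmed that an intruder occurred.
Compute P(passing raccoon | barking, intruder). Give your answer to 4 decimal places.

P(barking | intruder) = 0.59*0.87*0.857 + 0.87*0.87*0.143 + 0.75*0.13*0.857 + 0.94*0.13*0.143 = 0.439898 + 0.108237 + 0.083558 + 0.017475 = 0.649168
The passing raccoon-present share is 0.083558 + 0.017475 = 0.101033.
P(passing raccoon | barking, intruder) = 0.101033 / 0.649168 ≈ 0.1556

P(passing raccoon | barking, intruder) ≈ 0.1556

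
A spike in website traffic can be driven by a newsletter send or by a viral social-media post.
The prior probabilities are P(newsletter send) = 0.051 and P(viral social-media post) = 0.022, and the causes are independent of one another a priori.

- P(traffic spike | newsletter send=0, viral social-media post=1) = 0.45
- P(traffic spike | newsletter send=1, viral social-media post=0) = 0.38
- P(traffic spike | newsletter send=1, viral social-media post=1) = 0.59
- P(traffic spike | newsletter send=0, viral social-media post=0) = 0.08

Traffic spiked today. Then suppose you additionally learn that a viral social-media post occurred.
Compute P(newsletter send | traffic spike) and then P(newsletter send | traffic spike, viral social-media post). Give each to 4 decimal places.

For the numerator, keep only newsletter send=true terms: 0.018954 + 0.000662 = 0.019616
Denominator P(traffic spike): 0.08×0.949×0.978 + 0.45×0.949×0.022 + 0.38×0.051×0.978 + 0.59×0.051×0.022 = 0.103261
Posterior = 0.019616 / 0.103261 ≈ 0.1900

Now also conditioning on viral social-media post=true:
Numerator (weight on configurations with newsletter send): 0.59*0.051 = 0.030090
The normalizing constant is 0.45*0.949 + 0.59*0.051 = 0.457140
P(newsletter send | traffic spike, viral social-media post) = 0.030090/0.457140 ≈ 0.0658
— viral social-media post explains away the evidence for newsletter send.

P(newsletter send | traffic spike) ≈ 0.1900; P(newsletter send | traffic spike, viral social-media post) ≈ 0.0658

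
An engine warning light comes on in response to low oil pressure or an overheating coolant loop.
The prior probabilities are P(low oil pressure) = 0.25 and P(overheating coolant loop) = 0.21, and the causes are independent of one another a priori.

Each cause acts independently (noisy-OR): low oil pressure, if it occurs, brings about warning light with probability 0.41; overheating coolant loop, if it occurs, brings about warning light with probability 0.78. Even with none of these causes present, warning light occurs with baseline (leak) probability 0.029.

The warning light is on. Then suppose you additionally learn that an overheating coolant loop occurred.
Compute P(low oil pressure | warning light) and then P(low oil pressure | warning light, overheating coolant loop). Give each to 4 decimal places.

Under noisy-OR, P(warning light | causes) = 1 − (1−0.029)·∏(1−qᵢ) over the active causes.
Sum P(warning light|·) weighted by the priors over the 4 (low oil pressure, overheating coolant loop) configurations:
  P(warning light) = 0.029*0.75*0.79 + 0.78638*0.75*0.21 + 0.42711*0.25*0.79 + 0.873964*0.25*0.21
        = 0.017183 + 0.123855 + 0.084354 + 0.045883 = 0.271275
Configurations with low oil pressure contribute 0.130237, so
  P(low oil pressure | warning light) = 0.130237 / 0.271275 ≈ 0.4801

With the extra evidence:
P(warning light | overheating coolant loop) = 0.78638×0.75 + 0.873964×0.25 = 0.589785 + 0.218491 = 0.808276
Restricting to configurations with low oil pressure present: 0.873964×0.25 = 0.218491.
Hence the posterior is 0.218491/0.808276 ≈ 0.2703.

P(low oil pressure | warning light) ≈ 0.4801; P(low oil pressure | warning light, overheating coolant loop) ≈ 0.2703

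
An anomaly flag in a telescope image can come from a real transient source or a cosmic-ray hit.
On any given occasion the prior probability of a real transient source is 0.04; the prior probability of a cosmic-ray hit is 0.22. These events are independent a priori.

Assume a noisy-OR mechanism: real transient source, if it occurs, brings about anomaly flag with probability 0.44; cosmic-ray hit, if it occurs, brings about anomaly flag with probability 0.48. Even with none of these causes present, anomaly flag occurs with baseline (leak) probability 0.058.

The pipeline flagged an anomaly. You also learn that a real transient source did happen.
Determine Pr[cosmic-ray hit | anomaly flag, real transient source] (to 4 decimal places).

Pr[cosmic-ray hit | anomaly flag, real transient source] ≈ 0.3023

Under noisy-OR, P(anomaly flag | causes) = 1 − (1−0.058)·∏(1−qᵢ) over the active causes.
Enumerate both values of cosmic-ray hit and weight by the priors:
  P(anomaly flag | real transient source) = 0.47248×0.78 + 0.72569×0.22
        = 0.368534 + 0.159652 = 0.528186
Configurations with cosmic-ray hit contribute 0.159652, so
  P(cosmic-ray hit | anomaly flag, real transient source) = 0.159652 / 0.528186 ≈ 0.3023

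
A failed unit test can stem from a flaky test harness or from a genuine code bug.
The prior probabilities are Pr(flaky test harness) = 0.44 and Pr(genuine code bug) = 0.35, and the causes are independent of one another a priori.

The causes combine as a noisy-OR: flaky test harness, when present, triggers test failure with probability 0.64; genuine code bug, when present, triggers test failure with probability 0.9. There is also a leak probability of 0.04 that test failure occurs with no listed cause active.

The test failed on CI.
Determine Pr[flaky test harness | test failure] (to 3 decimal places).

Under noisy-OR, P(test failure | causes) = 1 − (1−0.04)·∏(1−qᵢ) over the active causes.
By total probability over the 4 (flaky test harness, genuine code bug) configurations:
  P(test failure) = 0.04·0.56·0.65 + 0.904·0.56·0.35 + 0.6544·0.44·0.65 + 0.96544·0.44·0.35
        = 0.014560 + 0.177184 + 0.187158 + 0.148678 = 0.527580
Configurations with flaky test harness contribute 0.335836, so
  P(flaky test harness | test failure) = 0.335836 / 0.527580 ≈ 0.637

Pr[flaky test harness | test failure] ≈ 0.637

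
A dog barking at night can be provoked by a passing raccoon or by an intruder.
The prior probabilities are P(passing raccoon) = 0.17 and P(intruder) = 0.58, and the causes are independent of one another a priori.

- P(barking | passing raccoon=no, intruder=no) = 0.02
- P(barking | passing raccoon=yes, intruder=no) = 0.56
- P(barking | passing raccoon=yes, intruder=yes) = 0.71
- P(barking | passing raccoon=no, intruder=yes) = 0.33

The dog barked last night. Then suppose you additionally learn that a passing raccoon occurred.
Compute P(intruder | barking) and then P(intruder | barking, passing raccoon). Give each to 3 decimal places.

Numerator (weight on configurations with intruder): 0.158862 + 0.070006 = 0.228868
Normalizer over all consistent configurations: 0.02×0.83×0.42 + 0.33×0.83×0.58 + 0.56×0.17×0.42 + 0.71×0.17×0.58 = 0.275824
P(intruder | barking) = 0.228868/0.275824 ≈ 0.830

Now condition on the additional information:
P(barking | passing raccoon) = 0.56×0.42 + 0.71×0.58 = 0.235200 + 0.411800 = 0.647000
The intruder-present share is 0.71×0.58 = 0.411800.
P(intruder | barking, passing raccoon) = 0.411800 / 0.647000 ≈ 0.636
— passing raccoon explains away the evidence for intruder.

P(intruder | barking) ≈ 0.830; P(intruder | barking, passing raccoon) ≈ 0.636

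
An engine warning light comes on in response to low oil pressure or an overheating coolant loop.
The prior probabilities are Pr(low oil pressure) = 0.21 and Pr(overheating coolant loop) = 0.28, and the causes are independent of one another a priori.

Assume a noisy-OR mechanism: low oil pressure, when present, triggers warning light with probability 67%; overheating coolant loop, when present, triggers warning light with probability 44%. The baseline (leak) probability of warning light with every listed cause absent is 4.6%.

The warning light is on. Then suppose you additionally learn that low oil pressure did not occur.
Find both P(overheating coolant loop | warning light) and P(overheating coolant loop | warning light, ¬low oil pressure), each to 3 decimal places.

P(overheating coolant loop | warning light) ≈ 0.539; P(overheating coolant loop | warning light, ¬low oil pressure) ≈ 0.797

Under noisy-OR, P(warning light | causes) = 1 − (1−0.046)·∏(1−qᵢ) over the active causes.
By total probability over the 4 (low oil pressure, overheating coolant loop) configurations:
  P(warning light) = 0.046*0.79*0.72 + 0.46576*0.79*0.28 + 0.68518*0.21*0.72 + 0.823701*0.21*0.28
        = 0.026165 + 0.103026 + 0.103599 + 0.048434 = 0.281224
The terms with overheating coolant loop present sum to 0.151460, so
  P(overheating coolant loop | warning light) = 0.151460 / 0.281224 ≈ 0.539

With the extra evidence:
P(warning light | ¬low oil pressure) = 0.046×0.72 + 0.46576×0.28 = 0.033120 + 0.130413 = 0.163533
Restricting to configurations with overheating coolant loop present: 0.46576×0.28 = 0.130413.
Hence the posterior is 0.130413/0.163533 ≈ 0.797.
With low oil pressure excluded, overheating coolant loop must carry more of the explanatory weight for the warning light.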